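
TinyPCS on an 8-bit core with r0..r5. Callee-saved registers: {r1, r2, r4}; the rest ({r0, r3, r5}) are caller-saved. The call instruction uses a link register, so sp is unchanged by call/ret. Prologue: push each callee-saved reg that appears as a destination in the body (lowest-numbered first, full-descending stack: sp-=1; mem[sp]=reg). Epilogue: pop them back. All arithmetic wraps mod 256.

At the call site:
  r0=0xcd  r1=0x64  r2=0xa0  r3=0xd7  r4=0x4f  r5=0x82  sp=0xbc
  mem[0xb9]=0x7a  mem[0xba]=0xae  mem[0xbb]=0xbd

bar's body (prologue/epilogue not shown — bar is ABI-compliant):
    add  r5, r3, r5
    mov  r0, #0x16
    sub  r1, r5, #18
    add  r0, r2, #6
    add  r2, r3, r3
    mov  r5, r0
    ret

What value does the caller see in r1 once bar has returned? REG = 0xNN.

prologue: push r1 -> mem[0xbb]=0x64, sp=0xbb
prologue: push r2 -> mem[0xba]=0xa0, sp=0xba
body[0] add  r5, r3, r5 -> r5=0x59
body[1] mov  r0, #0x16 -> r0=0x16
body[2] sub  r1, r5, #18 -> r1=0x47
body[3] add  r0, r2, #6 -> r0=0xa6
body[4] add  r2, r3, r3 -> r2=0xae
body[5] mov  r5, r0 -> r5=0xa6
epilogue: pop r2=0xa0, sp=0xbb
epilogue: pop r1=0x64, sp=0xbc
r1 is callee-saved -> restored

REG = 0x64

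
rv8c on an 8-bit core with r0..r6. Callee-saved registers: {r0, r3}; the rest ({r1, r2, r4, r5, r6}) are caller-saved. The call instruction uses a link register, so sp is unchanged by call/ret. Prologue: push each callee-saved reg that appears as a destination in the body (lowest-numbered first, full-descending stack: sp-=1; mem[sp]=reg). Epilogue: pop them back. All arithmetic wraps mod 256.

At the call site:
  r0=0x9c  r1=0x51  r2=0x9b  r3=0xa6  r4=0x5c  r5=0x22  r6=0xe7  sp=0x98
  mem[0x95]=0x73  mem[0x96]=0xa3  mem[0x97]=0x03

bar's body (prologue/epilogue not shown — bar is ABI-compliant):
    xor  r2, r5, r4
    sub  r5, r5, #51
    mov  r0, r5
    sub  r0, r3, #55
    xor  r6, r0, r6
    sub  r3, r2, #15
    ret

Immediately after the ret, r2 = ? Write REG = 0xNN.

prologue: push r0 → mem[0x97]=0x9c, sp=0x97
prologue: push r3 → mem[0x96]=0xa6, sp=0x96
body[0] xor  r2, r5, r4 → r2=0x7e
body[1] sub  r5, r5, #51 → r5=0xef
body[2] mov  r0, r5 → r0=0xef
body[3] sub  r0, r3, #55 → r0=0x6f
body[4] xor  r6, r0, r6 → r6=0x88
body[5] sub  r3, r2, #15 → r3=0x6f
epilogue: pop r3=0xa6, sp=0x97
epilogue: pop r0=0x9c, sp=0x98
r2 is caller-saved → body value

REG = 0x7e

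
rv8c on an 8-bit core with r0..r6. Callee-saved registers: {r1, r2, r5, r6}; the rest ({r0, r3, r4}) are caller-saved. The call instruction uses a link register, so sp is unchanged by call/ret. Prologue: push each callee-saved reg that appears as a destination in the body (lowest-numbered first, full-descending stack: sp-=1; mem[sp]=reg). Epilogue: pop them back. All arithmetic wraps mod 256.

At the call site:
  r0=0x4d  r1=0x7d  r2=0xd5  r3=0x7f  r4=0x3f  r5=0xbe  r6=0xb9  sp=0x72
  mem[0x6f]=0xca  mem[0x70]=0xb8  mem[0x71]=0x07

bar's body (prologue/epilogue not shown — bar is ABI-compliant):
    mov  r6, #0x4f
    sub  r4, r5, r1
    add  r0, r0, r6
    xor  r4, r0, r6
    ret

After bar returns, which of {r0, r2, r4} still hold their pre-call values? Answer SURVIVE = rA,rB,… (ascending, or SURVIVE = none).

SURVIVE = r2

prologue: push r6 → mem[0x71]=0xb9, sp=0x71
body[0] mov  r6, #0x4f → r6=0x4f
body[1] sub  r4, r5, r1 → r4=0x41
body[2] add  r0, r0, r6 → r0=0x9c
body[3] xor  r4, r0, r6 → r4=0xd3
epilogue: pop r6=0xb9, sp=0x72
r0: caller-saved, written=True
r2: callee-saved, written=False
r4: caller-saved, written=True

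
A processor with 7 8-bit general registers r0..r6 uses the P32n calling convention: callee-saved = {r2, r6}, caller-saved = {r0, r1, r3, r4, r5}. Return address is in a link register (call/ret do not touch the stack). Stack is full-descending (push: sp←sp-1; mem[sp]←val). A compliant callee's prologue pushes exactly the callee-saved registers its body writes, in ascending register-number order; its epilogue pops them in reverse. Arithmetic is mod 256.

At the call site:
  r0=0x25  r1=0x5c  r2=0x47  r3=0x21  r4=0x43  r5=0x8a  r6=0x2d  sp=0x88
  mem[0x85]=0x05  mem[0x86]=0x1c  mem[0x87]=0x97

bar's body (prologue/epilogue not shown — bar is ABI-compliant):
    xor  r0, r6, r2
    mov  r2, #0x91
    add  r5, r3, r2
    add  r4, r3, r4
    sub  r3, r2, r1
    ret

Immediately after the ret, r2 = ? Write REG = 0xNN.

prologue: push r2 → mem[0x87]=0x47, sp=0x87
body[0] xor  r0, r6, r2 → r0=0x6a
body[1] mov  r2, #0x91 → r2=0x91
body[2] add  r5, r3, r2 → r5=0xb2
body[3] add  r4, r3, r4 → r4=0x64
body[4] sub  r3, r2, r1 → r3=0x35
epilogue: pop r2=0x47, sp=0x88
r2 is callee-saved → restored

REG = 0x47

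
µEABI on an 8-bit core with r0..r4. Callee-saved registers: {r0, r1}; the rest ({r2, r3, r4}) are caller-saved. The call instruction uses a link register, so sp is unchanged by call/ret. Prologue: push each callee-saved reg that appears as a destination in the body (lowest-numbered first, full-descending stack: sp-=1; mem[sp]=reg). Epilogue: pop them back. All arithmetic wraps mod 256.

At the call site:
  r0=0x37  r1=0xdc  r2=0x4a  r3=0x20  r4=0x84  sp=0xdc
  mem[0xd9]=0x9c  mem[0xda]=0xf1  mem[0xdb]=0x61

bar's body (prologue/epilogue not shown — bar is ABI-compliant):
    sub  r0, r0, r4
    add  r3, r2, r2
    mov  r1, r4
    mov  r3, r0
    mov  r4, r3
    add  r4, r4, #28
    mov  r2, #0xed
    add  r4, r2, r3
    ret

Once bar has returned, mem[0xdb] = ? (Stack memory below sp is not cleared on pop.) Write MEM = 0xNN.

prologue: push r0 -> mem[0xdb]=0x37, sp=0xdb
prologue: push r1 -> mem[0xda]=0xdc, sp=0xda
body[0] sub  r0, r0, r4 -> r0=0xb3
body[1] add  r3, r2, r2 -> r3=0x94
body[2] mov  r1, r4 -> r1=0x84
body[3] mov  r3, r0 -> r3=0xb3
body[4] mov  r4, r3 -> r4=0xb3
body[5] add  r4, r4, #28 -> r4=0xcf
body[6] mov  r2, #0xed -> r2=0xed
body[7] add  r4, r2, r3 -> r4=0xa0
epilogue: pop r1=0xdc, sp=0xdb
epilogue: pop r0=0x37, sp=0xdc
prologue pushed ['r0', 'r1'] at ['0xdb', '0xda']

MEM = 0x37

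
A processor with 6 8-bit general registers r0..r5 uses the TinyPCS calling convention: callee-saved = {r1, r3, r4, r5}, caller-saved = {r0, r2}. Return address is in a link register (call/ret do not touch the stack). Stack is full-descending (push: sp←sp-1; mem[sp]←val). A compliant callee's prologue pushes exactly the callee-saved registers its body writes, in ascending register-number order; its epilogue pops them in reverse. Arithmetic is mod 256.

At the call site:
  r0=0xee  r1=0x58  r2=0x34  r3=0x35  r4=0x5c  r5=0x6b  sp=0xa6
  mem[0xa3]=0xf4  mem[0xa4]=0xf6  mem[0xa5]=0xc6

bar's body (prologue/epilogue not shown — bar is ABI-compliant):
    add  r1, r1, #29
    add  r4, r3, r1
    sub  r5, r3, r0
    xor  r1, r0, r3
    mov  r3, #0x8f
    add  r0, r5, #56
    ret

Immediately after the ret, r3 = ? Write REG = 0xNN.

REG = 0x35

prologue: push r1 → mem[0xa5]=0x58, sp=0xa5
prologue: push r3 → mem[0xa4]=0x35, sp=0xa4
prologue: push r4 → mem[0xa3]=0x5c, sp=0xa3
prologue: push r5 → mem[0xa2]=0x6b, sp=0xa2
body[0] add  r1, r1, #29 → r1=0x75
body[1] add  r4, r3, r1 → r4=0xaa
body[2] sub  r5, r3, r0 → r5=0x47
body[3] xor  r1, r0, r3 → r1=0xdb
body[4] mov  r3, #0x8f → r3=0x8f
body[5] add  r0, r5, #56 → r0=0x7f
epilogue: pop r5=0x6b, sp=0xa3
epilogue: pop r4=0x5c, sp=0xa4
epilogue: pop r3=0x35, sp=0xa5
epilogue: pop r1=0x58, sp=0xa6
r3 is callee-saved → restored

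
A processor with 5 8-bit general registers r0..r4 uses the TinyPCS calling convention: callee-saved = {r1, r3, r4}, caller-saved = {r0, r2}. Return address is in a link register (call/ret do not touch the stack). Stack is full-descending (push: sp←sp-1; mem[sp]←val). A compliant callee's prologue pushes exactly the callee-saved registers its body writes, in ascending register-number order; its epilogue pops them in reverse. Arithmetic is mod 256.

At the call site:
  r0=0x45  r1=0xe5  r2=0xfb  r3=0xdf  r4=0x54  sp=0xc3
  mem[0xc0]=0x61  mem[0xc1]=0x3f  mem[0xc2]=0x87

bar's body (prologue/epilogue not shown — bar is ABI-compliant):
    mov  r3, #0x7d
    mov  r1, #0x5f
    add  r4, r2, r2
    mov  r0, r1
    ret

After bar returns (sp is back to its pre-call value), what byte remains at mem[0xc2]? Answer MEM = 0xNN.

MEM = 0xe5

prologue: push r1 -> mem[0xc2]=0xe5, sp=0xc2
prologue: push r3 -> mem[0xc1]=0xdf, sp=0xc1
prologue: push r4 -> mem[0xc0]=0x54, sp=0xc0
body[0] mov  r3, #0x7d -> r3=0x7d
body[1] mov  r1, #0x5f -> r1=0x5f
body[2] add  r4, r2, r2 -> r4=0xf6
body[3] mov  r0, r1 -> r0=0x5f
epilogue: pop r4=0x54, sp=0xc1
epilogue: pop r3=0xdf, sp=0xc2
epilogue: pop r1=0xe5, sp=0xc3
prologue pushed ['r1', 'r3', 'r4'] at ['0xc2', '0xc1', '0xc0']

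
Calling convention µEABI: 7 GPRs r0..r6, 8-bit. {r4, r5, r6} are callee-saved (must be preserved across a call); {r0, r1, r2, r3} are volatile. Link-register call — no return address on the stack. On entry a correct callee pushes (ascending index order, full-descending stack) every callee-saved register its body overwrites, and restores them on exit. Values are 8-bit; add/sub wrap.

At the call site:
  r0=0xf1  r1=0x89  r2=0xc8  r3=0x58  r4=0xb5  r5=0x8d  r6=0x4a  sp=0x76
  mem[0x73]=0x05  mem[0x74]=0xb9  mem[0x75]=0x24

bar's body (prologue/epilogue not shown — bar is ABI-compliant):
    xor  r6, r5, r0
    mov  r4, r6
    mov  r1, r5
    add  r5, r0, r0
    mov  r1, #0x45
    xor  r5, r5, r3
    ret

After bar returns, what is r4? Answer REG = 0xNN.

prologue: push r4 → mem[0x75]=0xb5, sp=0x75
prologue: push r5 → mem[0x74]=0x8d, sp=0x74
prologue: push r6 → mem[0x73]=0x4a, sp=0x73
body[0] xor  r6, r5, r0 → r6=0x7c
body[1] mov  r4, r6 → r4=0x7c
body[2] mov  r1, r5 → r1=0x8d
body[3] add  r5, r0, r0 → r5=0xe2
body[4] mov  r1, #0x45 → r1=0x45
body[5] xor  r5, r5, r3 → r5=0xba
epilogue: pop r6=0x4a, sp=0x74
epilogue: pop r5=0x8d, sp=0x75
epilogue: pop r4=0xb5, sp=0x76
r4 is callee-saved → restored

REG = 0xb5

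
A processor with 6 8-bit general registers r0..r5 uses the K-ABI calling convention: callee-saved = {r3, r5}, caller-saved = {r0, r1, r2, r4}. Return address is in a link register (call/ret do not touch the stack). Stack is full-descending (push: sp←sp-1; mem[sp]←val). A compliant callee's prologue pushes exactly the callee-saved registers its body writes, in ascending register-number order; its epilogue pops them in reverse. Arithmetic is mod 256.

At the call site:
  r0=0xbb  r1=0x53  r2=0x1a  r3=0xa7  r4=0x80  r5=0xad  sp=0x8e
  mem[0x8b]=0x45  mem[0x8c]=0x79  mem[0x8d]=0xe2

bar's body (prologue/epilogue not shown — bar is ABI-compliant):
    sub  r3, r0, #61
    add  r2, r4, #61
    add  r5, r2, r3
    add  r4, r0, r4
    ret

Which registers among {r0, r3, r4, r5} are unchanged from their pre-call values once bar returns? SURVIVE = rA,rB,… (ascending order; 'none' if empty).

SURVIVE = r0,r3,r5

prologue: push r3 → mem[0x8d]=0xa7, sp=0x8d
prologue: push r5 → mem[0x8c]=0xad, sp=0x8c
body[0] sub  r3, r0, #61 → r3=0x7e
body[1] add  r2, r4, #61 → r2=0xbd
body[2] add  r5, r2, r3 → r5=0x3b
body[3] add  r4, r0, r4 → r4=0x3b
epilogue: pop r5=0xad, sp=0x8d
epilogue: pop r3=0xa7, sp=0x8e
r0: caller-saved, written=False
r3: callee-saved, written=True
r4: caller-saved, written=True
r5: callee-saved, written=True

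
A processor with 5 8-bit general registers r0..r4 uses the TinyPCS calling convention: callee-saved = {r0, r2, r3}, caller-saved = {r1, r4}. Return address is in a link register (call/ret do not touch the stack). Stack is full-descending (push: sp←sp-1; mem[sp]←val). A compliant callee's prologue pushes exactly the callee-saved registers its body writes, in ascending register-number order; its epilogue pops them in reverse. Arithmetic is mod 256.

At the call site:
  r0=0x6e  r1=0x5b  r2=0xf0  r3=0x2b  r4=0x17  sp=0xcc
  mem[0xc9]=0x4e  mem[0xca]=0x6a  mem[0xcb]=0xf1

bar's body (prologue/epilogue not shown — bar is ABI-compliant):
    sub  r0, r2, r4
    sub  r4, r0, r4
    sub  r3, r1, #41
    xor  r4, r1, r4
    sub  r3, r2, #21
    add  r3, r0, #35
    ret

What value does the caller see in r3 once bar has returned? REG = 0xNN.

prologue: push r0 → mem[0xcb]=0x6e, sp=0xcb
prologue: push r3 → mem[0xca]=0x2b, sp=0xca
body[0] sub  r0, r2, r4 → r0=0xd9
body[1] sub  r4, r0, r4 → r4=0xc2
body[2] sub  r3, r1, #41 → r3=0x32
body[3] xor  r4, r1, r4 → r4=0x99
body[4] sub  r3, r2, #21 → r3=0xdb
body[5] add  r3, r0, #35 → r3=0xfc
epilogue: pop r3=0x2b, sp=0xcb
epilogue: pop r0=0x6e, sp=0xcc
r3 is callee-saved → restored

REG = 0x2b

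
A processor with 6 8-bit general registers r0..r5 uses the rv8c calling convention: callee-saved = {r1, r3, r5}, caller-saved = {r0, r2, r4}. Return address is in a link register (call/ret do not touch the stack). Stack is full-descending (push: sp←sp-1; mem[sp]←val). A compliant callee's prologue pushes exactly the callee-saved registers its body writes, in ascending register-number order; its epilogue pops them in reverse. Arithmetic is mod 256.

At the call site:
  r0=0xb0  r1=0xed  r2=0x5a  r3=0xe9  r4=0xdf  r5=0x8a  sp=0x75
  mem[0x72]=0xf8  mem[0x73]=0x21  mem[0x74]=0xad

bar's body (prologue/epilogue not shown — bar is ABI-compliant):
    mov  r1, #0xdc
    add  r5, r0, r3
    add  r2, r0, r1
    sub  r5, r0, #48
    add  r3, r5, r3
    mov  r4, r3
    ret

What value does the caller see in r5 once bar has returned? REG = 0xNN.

prologue: push r1 → mem[0x74]=0xed, sp=0x74
prologue: push r3 → mem[0x73]=0xe9, sp=0x73
prologue: push r5 → mem[0x72]=0x8a, sp=0x72
body[0] mov  r1, #0xdc → r1=0xdc
body[1] add  r5, r0, r3 → r5=0x99
body[2] add  r2, r0, r1 → r2=0x8c
body[3] sub  r5, r0, #48 → r5=0x80
body[4] add  r3, r5, r3 → r3=0x69
body[5] mov  r4, r3 → r4=0x69
epilogue: pop r5=0x8a, sp=0x73
epilogue: pop r3=0xe9, sp=0x74
epilogue: pop r1=0xed, sp=0x75
r5 is callee-saved → restored

REG = 0x8a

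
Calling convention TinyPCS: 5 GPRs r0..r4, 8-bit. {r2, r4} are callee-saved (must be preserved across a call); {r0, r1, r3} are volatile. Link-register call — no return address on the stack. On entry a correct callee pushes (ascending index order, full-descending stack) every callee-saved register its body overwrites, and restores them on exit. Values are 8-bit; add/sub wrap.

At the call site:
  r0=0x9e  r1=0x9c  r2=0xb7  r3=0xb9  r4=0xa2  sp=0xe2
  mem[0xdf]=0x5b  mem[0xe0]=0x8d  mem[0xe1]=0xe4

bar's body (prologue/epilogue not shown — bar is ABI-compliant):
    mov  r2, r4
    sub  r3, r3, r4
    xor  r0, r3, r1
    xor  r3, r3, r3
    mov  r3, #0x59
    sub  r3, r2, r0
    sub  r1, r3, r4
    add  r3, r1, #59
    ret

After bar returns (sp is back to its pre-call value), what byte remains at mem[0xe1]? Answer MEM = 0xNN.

MEM = 0xb7

prologue: push r2 → mem[0xe1]=0xb7, sp=0xe1
body[0] mov  r2, r4 → r2=0xa2
body[1] sub  r3, r3, r4 → r3=0x17
body[2] xor  r0, r3, r1 → r0=0x8b
body[3] xor  r3, r3, r3 → r3=0x00
body[4] mov  r3, #0x59 → r3=0x59
body[5] sub  r3, r2, r0 → r3=0x17
body[6] sub  r1, r3, r4 → r1=0x75
body[7] add  r3, r1, #59 → r3=0xb0
epilogue: pop r2=0xb7, sp=0xe2
prologue pushed ['r2'] at ['0xe1']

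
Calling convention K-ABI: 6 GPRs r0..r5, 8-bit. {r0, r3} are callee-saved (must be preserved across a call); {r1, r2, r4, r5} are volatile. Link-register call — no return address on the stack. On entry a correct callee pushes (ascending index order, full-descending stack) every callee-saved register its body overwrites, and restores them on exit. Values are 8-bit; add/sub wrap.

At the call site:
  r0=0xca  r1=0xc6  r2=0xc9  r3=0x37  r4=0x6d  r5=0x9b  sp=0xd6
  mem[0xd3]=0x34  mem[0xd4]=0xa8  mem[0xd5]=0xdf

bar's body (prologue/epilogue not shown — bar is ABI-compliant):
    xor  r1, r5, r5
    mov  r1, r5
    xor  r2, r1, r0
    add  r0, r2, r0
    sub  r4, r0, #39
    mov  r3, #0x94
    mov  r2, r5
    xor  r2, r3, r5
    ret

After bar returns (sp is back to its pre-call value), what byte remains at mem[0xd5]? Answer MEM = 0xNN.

prologue: push r0 -> mem[0xd5]=0xca, sp=0xd5
prologue: push r3 -> mem[0xd4]=0x37, sp=0xd4
body[0] xor  r1, r5, r5 -> r1=0x00
body[1] mov  r1, r5 -> r1=0x9b
body[2] xor  r2, r1, r0 -> r2=0x51
body[3] add  r0, r2, r0 -> r0=0x1b
body[4] sub  r4, r0, #39 -> r4=0xf4
body[5] mov  r3, #0x94 -> r3=0x94
body[6] mov  r2, r5 -> r2=0x9b
body[7] xor  r2, r3, r5 -> r2=0x0f
epilogue: pop r3=0x37, sp=0xd5
epilogue: pop r0=0xca, sp=0xd6
prologue pushed ['r0', 'r3'] at ['0xd5', '0xd4']

MEM = 0xca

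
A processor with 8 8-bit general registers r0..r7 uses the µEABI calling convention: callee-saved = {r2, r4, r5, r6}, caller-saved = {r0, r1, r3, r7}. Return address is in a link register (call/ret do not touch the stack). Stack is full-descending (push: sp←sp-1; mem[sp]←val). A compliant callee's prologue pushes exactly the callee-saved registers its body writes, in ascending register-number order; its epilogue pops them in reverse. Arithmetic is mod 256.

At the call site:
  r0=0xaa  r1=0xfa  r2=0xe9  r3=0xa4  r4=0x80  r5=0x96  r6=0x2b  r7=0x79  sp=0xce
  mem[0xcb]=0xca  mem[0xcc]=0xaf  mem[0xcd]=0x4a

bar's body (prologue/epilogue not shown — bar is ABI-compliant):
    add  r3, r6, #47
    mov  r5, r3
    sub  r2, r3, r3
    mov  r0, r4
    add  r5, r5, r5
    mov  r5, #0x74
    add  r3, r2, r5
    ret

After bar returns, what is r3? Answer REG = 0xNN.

REG = 0x74

prologue: push r2 -> mem[0xcd]=0xe9, sp=0xcd
prologue: push r5 -> mem[0xcc]=0x96, sp=0xcc
body[0] add  r3, r6, #47 -> r3=0x5a
body[1] mov  r5, r3 -> r5=0x5a
body[2] sub  r2, r3, r3 -> r2=0x00
body[3] mov  r0, r4 -> r0=0x80
body[4] add  r5, r5, r5 -> r5=0xb4
body[5] mov  r5, #0x74 -> r5=0x74
body[6] add  r3, r2, r5 -> r3=0x74
epilogue: pop r5=0x96, sp=0xcd
epilogue: pop r2=0xe9, sp=0xce
r3 is caller-saved -> body value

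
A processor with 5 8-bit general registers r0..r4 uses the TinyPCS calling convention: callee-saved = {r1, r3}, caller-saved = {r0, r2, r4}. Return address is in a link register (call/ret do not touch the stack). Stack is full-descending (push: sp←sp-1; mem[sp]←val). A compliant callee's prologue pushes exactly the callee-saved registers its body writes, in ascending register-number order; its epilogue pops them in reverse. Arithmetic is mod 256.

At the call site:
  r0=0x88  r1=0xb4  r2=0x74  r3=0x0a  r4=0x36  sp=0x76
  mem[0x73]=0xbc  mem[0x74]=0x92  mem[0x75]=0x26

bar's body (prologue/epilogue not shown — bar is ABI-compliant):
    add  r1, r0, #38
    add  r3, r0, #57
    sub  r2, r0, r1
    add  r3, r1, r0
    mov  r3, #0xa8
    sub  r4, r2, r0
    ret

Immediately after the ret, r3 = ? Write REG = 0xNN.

prologue: push r1 → mem[0x75]=0xb4, sp=0x75
prologue: push r3 → mem[0x74]=0x0a, sp=0x74
body[0] add  r1, r0, #38 → r1=0xae
body[1] add  r3, r0, #57 → r3=0xc1
body[2] sub  r2, r0, r1 → r2=0xda
body[3] add  r3, r1, r0 → r3=0x36
body[4] mov  r3, #0xa8 → r3=0xa8
body[5] sub  r4, r2, r0 → r4=0x52
epilogue: pop r3=0x0a, sp=0x75
epilogue: pop r1=0xb4, sp=0x76
r3 is callee-saved → restored

REG = 0x0a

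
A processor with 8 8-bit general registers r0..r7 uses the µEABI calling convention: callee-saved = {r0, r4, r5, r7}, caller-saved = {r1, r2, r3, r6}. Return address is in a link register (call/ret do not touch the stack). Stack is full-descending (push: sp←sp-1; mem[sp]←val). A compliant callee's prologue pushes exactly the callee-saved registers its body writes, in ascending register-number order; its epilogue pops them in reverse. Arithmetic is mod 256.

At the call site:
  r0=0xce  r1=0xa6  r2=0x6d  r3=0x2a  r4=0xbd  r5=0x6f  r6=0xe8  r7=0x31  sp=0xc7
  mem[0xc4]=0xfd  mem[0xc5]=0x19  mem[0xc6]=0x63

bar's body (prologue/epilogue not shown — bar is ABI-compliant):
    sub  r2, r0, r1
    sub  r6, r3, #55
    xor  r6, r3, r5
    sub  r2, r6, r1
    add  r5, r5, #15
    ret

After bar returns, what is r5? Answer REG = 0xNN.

REG = 0x6f

prologue: push r5 → mem[0xc6]=0x6f, sp=0xc6
body[0] sub  r2, r0, r1 → r2=0x28
body[1] sub  r6, r3, #55 → r6=0xf3
body[2] xor  r6, r3, r5 → r6=0x45
body[3] sub  r2, r6, r1 → r2=0x9f
body[4] add  r5, r5, #15 → r5=0x7e
epilogue: pop r5=0x6f, sp=0xc7
r5 is callee-saved → restored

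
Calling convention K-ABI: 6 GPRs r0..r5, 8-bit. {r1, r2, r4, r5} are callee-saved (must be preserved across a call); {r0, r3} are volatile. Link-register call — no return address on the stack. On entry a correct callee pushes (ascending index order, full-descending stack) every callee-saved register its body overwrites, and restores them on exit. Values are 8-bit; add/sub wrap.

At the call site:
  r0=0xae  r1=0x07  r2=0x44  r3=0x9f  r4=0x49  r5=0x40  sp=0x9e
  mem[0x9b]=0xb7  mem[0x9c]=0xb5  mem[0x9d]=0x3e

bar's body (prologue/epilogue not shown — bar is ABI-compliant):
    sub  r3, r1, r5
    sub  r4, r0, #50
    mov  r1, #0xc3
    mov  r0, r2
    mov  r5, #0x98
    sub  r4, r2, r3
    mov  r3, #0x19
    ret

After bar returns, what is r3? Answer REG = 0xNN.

REG = 0x19

prologue: push r1 -> mem[0x9d]=0x07, sp=0x9d
prologue: push r4 -> mem[0x9c]=0x49, sp=0x9c
prologue: push r5 -> mem[0x9b]=0x40, sp=0x9b
body[0] sub  r3, r1, r5 -> r3=0xc7
body[1] sub  r4, r0, #50 -> r4=0x7c
body[2] mov  r1, #0xc3 -> r1=0xc3
body[3] mov  r0, r2 -> r0=0x44
body[4] mov  r5, #0x98 -> r5=0x98
body[5] sub  r4, r2, r3 -> r4=0x7d
body[6] mov  r3, #0x19 -> r3=0x19
epilogue: pop r5=0x40, sp=0x9c
epilogue: pop r4=0x49, sp=0x9d
epilogue: pop r1=0x07, sp=0x9e
r3 is caller-saved -> body value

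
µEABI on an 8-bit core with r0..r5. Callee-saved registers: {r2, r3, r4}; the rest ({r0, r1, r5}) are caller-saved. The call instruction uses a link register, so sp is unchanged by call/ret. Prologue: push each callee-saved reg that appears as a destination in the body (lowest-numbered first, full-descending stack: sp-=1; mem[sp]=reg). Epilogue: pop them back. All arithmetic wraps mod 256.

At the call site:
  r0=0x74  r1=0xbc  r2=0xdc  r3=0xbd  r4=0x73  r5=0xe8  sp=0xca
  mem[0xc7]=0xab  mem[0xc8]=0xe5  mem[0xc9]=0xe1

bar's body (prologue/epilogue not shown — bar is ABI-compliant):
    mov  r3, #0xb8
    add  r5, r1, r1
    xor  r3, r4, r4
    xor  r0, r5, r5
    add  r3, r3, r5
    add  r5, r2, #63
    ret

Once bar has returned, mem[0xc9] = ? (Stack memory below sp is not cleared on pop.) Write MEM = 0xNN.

prologue: push r3 → mem[0xc9]=0xbd, sp=0xc9
body[0] mov  r3, #0xb8 → r3=0xb8
body[1] add  r5, r1, r1 → r5=0x78
body[2] xor  r3, r4, r4 → r3=0x00
body[3] xor  r0, r5, r5 → r0=0x00
body[4] add  r3, r3, r5 → r3=0x78
body[5] add  r5, r2, #63 → r5=0x1b
epilogue: pop r3=0xbd, sp=0xca
prologue pushed ['r3'] at ['0xc9']

MEM = 0xbd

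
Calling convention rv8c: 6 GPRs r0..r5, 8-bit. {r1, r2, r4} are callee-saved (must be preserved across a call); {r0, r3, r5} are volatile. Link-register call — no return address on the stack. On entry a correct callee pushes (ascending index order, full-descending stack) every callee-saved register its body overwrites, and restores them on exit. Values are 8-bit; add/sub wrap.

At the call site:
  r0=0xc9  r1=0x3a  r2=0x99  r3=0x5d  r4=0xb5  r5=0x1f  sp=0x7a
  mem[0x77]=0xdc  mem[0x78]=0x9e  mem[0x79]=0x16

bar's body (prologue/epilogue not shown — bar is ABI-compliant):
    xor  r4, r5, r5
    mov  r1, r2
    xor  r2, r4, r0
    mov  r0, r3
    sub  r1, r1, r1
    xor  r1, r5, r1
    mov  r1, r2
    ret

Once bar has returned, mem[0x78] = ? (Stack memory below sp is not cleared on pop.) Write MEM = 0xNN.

prologue: push r1 -> mem[0x79]=0x3a, sp=0x79
prologue: push r2 -> mem[0x78]=0x99, sp=0x78
prologue: push r4 -> mem[0x77]=0xb5, sp=0x77
body[0] xor  r4, r5, r5 -> r4=0x00
body[1] mov  r1, r2 -> r1=0x99
body[2] xor  r2, r4, r0 -> r2=0xc9
body[3] mov  r0, r3 -> r0=0x5d
body[4] sub  r1, r1, r1 -> r1=0x00
body[5] xor  r1, r5, r1 -> r1=0x1f
body[6] mov  r1, r2 -> r1=0xc9
epilogue: pop r4=0xb5, sp=0x78
epilogue: pop r2=0x99, sp=0x79
epilogue: pop r1=0x3a, sp=0x7a
prologue pushed ['r1', 'r2', 'r4'] at ['0x79', '0x78', '0x77']

MEM = 0x99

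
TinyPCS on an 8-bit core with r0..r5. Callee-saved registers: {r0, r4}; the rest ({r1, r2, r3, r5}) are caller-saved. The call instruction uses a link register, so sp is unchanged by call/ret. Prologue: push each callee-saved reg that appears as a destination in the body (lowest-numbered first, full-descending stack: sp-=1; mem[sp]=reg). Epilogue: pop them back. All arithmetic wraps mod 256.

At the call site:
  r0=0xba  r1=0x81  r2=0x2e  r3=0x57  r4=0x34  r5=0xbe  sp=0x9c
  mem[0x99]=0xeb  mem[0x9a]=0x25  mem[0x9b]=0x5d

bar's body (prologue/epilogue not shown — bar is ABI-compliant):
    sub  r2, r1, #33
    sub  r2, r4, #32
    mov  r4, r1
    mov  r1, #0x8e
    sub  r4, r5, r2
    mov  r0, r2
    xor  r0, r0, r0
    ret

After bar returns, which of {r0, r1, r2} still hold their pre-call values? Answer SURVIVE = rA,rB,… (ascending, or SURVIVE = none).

prologue: push r0 → mem[0x9b]=0xba, sp=0x9b
prologue: push r4 → mem[0x9a]=0x34, sp=0x9a
body[0] sub  r2, r1, #33 → r2=0x60
body[1] sub  r2, r4, #32 → r2=0x14
body[2] mov  r4, r1 → r4=0x81
body[3] mov  r1, #0x8e → r1=0x8e
body[4] sub  r4, r5, r2 → r4=0xaa
body[5] mov  r0, r2 → r0=0x14
body[6] xor  r0, r0, r0 → r0=0x00
epilogue: pop r4=0x34, sp=0x9b
epilogue: pop r0=0xba, sp=0x9c
r0: callee-saved, written=True
r1: caller-saved, written=True
r2: caller-saved, written=True

SURVIVE = r0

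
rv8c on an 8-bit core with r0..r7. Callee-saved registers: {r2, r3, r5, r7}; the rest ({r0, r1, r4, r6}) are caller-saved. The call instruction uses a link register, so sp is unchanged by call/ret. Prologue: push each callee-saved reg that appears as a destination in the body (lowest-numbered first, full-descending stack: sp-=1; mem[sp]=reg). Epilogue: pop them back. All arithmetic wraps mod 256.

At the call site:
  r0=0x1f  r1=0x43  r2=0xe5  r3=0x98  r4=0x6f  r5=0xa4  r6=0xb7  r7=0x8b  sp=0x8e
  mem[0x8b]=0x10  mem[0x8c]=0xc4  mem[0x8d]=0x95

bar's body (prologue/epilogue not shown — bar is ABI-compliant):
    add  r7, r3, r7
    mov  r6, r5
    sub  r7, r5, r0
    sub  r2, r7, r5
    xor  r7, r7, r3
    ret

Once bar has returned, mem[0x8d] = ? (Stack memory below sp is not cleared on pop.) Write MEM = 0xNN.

MEM = 0xe5

prologue: push r2 -> mem[0x8d]=0xe5, sp=0x8d
prologue: push r7 -> mem[0x8c]=0x8b, sp=0x8c
body[0] add  r7, r3, r7 -> r7=0x23
body[1] mov  r6, r5 -> r6=0xa4
body[2] sub  r7, r5, r0 -> r7=0x85
body[3] sub  r2, r7, r5 -> r2=0xe1
body[4] xor  r7, r7, r3 -> r7=0x1d
epilogue: pop r7=0x8b, sp=0x8d
epilogue: pop r2=0xe5, sp=0x8e
prologue pushed ['r2', 'r7'] at ['0x8d', '0x8c']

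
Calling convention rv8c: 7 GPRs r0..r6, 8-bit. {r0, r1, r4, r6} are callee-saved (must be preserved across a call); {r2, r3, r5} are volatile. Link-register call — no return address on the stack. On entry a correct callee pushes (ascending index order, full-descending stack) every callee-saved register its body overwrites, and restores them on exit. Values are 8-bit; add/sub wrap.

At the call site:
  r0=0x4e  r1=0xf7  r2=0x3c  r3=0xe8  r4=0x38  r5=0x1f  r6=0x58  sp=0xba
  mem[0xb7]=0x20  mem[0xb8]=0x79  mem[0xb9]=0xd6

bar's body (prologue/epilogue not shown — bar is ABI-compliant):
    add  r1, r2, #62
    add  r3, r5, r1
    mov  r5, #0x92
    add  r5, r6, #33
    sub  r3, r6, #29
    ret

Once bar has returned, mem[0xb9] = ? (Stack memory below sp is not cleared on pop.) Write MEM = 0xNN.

prologue: push r1 → mem[0xb9]=0xf7, sp=0xb9
body[0] add  r1, r2, #62 → r1=0x7a
body[1] add  r3, r5, r1 → r3=0x99
body[2] mov  r5, #0x92 → r5=0x92
body[3] add  r5, r6, #33 → r5=0x79
body[4] sub  r3, r6, #29 → r3=0x3b
epilogue: pop r1=0xf7, sp=0xba
prologue pushed ['r1'] at ['0xb9']

MEM = 0xf7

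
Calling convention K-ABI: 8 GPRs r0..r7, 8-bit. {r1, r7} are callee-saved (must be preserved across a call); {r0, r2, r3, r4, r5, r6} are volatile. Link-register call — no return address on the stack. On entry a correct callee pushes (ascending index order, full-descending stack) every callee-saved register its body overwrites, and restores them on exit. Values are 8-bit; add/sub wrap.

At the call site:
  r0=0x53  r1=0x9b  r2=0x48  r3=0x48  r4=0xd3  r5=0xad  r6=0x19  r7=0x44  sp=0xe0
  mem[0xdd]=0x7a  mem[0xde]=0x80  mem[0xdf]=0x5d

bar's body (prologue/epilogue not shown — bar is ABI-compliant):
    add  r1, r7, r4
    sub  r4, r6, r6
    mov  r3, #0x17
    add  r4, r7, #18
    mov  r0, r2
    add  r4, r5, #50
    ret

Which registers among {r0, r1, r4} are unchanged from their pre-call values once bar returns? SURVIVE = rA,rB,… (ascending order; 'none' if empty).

prologue: push r1 -> mem[0xdf]=0x9b, sp=0xdf
body[0] add  r1, r7, r4 -> r1=0x17
body[1] sub  r4, r6, r6 -> r4=0x00
body[2] mov  r3, #0x17 -> r3=0x17
body[3] add  r4, r7, #18 -> r4=0x56
body[4] mov  r0, r2 -> r0=0x48
body[5] add  r4, r5, #50 -> r4=0xdf
epilogue: pop r1=0x9b, sp=0xe0
r0: caller-saved, written=True
r1: callee-saved, written=True
r4: caller-saved, written=True

SURVIVE = r1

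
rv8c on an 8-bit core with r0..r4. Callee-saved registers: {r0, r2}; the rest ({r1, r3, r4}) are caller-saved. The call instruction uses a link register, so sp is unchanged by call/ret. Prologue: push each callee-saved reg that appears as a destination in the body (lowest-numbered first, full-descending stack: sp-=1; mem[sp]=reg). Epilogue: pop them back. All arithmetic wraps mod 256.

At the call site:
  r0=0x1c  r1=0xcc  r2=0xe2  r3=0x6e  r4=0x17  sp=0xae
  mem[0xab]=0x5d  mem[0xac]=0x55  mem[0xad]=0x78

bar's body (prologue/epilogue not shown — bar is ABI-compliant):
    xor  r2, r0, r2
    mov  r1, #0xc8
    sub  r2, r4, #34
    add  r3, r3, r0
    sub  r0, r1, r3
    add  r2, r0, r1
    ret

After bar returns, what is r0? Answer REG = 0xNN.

REG = 0x1c

prologue: push r0 -> mem[0xad]=0x1c, sp=0xad
prologue: push r2 -> mem[0xac]=0xe2, sp=0xac
body[0] xor  r2, r0, r2 -> r2=0xfe
body[1] mov  r1, #0xc8 -> r1=0xc8
body[2] sub  r2, r4, #34 -> r2=0xf5
body[3] add  r3, r3, r0 -> r3=0x8a
body[4] sub  r0, r1, r3 -> r0=0x3e
body[5] add  r2, r0, r1 -> r2=0x06
epilogue: pop r2=0xe2, sp=0xad
epilogue: pop r0=0x1c, sp=0xae
r0 is callee-saved -> restored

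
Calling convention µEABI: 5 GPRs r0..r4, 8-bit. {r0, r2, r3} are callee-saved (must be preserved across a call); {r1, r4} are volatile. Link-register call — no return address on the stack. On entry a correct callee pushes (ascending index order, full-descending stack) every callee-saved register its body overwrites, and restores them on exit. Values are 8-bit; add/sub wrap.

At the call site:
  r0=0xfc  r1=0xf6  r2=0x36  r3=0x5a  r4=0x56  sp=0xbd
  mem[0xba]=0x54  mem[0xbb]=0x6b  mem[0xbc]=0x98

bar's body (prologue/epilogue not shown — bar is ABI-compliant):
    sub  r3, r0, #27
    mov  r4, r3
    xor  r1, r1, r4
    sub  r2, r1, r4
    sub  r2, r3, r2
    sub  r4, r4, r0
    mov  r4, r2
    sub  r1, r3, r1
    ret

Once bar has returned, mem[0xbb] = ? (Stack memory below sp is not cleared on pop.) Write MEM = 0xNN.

prologue: push r2 -> mem[0xbc]=0x36, sp=0xbc
prologue: push r3 -> mem[0xbb]=0x5a, sp=0xbb
body[0] sub  r3, r0, #27 -> r3=0xe1
body[1] mov  r4, r3 -> r4=0xe1
body[2] xor  r1, r1, r4 -> r1=0x17
body[3] sub  r2, r1, r4 -> r2=0x36
body[4] sub  r2, r3, r2 -> r2=0xab
body[5] sub  r4, r4, r0 -> r4=0xe5
body[6] mov  r4, r2 -> r4=0xab
body[7] sub  r1, r3, r1 -> r1=0xca
epilogue: pop r3=0x5a, sp=0xbc
epilogue: pop r2=0x36, sp=0xbd
prologue pushed ['r2', 'r3'] at ['0xbc', '0xbb']

MEM = 0x5a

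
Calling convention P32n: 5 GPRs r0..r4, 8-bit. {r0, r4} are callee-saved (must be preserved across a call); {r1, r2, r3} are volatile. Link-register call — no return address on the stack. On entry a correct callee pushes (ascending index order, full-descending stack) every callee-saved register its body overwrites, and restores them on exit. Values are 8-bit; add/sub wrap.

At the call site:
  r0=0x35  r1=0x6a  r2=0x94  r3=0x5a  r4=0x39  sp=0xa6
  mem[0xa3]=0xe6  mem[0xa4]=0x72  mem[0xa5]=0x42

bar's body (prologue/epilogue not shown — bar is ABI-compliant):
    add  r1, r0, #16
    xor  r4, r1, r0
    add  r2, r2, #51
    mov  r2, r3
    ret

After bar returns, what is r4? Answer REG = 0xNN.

prologue: push r4 -> mem[0xa5]=0x39, sp=0xa5
body[0] add  r1, r0, #16 -> r1=0x45
body[1] xor  r4, r1, r0 -> r4=0x70
body[2] add  r2, r2, #51 -> r2=0xc7
body[3] mov  r2, r3 -> r2=0x5a
epilogue: pop r4=0x39, sp=0xa6
r4 is callee-saved -> restored

REG = 0x39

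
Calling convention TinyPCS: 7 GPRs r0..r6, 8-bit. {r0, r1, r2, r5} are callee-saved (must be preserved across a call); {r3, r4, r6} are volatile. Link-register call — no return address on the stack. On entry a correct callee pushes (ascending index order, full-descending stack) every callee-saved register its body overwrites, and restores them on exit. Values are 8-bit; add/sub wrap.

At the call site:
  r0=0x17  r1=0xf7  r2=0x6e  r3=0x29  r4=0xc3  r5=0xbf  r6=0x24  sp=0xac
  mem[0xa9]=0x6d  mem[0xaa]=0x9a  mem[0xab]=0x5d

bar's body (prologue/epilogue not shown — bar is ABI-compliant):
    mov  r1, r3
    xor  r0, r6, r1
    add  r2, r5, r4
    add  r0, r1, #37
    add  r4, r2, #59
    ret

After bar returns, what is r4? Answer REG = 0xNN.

prologue: push r0 -> mem[0xab]=0x17, sp=0xab
prologue: push r1 -> mem[0xaa]=0xf7, sp=0xaa
prologue: push r2 -> mem[0xa9]=0x6e, sp=0xa9
body[0] mov  r1, r3 -> r1=0x29
body[1] xor  r0, r6, r1 -> r0=0x0d
body[2] add  r2, r5, r4 -> r2=0x82
body[3] add  r0, r1, #37 -> r0=0x4e
body[4] add  r4, r2, #59 -> r4=0xbd
epilogue: pop r2=0x6e, sp=0xaa
epilogue: pop r1=0xf7, sp=0xab
epilogue: pop r0=0x17, sp=0xac
r4 is caller-saved -> body value

REG = 0xbd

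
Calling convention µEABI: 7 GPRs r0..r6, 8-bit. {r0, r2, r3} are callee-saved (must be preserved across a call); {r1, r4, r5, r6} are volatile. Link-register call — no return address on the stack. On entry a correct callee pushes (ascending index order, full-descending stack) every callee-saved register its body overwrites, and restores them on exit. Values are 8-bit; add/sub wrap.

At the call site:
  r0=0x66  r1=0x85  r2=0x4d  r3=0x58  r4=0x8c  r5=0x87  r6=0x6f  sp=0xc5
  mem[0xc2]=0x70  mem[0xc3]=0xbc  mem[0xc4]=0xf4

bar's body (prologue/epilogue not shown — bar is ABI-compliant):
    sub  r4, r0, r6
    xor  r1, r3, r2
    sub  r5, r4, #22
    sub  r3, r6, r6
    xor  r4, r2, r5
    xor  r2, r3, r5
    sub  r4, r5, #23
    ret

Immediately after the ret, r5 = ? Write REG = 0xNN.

REG = 0xe1

prologue: push r2 → mem[0xc4]=0x4d, sp=0xc4
prologue: push r3 → mem[0xc3]=0x58, sp=0xc3
body[0] sub  r4, r0, r6 → r4=0xf7
body[1] xor  r1, r3, r2 → r1=0x15
body[2] sub  r5, r4, #22 → r5=0xe1
body[3] sub  r3, r6, r6 → r3=0x00
body[4] xor  r4, r2, r5 → r4=0xac
body[5] xor  r2, r3, r5 → r2=0xe1
body[6] sub  r4, r5, #23 → r4=0xca
epilogue: pop r3=0x58, sp=0xc4
epilogue: pop r2=0x4d, sp=0xc5
r5 is caller-saved → body value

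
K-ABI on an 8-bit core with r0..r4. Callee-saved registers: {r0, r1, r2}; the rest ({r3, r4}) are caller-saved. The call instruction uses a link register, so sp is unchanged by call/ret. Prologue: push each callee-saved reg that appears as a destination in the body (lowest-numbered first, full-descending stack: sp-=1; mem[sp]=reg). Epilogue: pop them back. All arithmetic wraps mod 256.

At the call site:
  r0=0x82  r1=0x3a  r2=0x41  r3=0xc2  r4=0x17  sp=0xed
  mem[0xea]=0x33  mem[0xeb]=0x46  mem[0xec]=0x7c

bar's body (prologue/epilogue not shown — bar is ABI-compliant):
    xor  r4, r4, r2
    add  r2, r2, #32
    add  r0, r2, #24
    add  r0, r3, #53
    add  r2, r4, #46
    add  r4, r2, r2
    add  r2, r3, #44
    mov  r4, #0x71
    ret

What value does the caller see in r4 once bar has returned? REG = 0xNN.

REG = 0x71

prologue: push r0 -> mem[0xec]=0x82, sp=0xec
prologue: push r2 -> mem[0xeb]=0x41, sp=0xeb
body[0] xor  r4, r4, r2 -> r4=0x56
body[1] add  r2, r2, #32 -> r2=0x61
body[2] add  r0, r2, #24 -> r0=0x79
body[3] add  r0, r3, #53 -> r0=0xf7
body[4] add  r2, r4, #46 -> r2=0x84
body[5] add  r4, r2, r2 -> r4=0x08
body[6] add  r2, r3, #44 -> r2=0xee
body[7] mov  r4, #0x71 -> r4=0x71
epilogue: pop r2=0x41, sp=0xec
epilogue: pop r0=0x82, sp=0xed
r4 is caller-saved -> body value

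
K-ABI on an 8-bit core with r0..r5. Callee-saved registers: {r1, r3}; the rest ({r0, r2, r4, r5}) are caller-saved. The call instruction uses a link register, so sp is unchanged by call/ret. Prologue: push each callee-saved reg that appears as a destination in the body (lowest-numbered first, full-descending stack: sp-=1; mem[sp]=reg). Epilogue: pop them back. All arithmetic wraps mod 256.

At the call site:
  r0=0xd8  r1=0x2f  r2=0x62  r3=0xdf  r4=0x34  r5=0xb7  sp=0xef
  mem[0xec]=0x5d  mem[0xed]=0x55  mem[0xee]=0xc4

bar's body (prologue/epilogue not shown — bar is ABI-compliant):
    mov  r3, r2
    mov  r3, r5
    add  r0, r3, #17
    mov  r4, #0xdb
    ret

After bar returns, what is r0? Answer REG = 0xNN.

REG = 0xc8

prologue: push r3 -> mem[0xee]=0xdf, sp=0xee
body[0] mov  r3, r2 -> r3=0x62
body[1] mov  r3, r5 -> r3=0xb7
body[2] add  r0, r3, #17 -> r0=0xc8
body[3] mov  r4, #0xdb -> r4=0xdb
epilogue: pop r3=0xdf, sp=0xef
r0 is caller-saved -> body value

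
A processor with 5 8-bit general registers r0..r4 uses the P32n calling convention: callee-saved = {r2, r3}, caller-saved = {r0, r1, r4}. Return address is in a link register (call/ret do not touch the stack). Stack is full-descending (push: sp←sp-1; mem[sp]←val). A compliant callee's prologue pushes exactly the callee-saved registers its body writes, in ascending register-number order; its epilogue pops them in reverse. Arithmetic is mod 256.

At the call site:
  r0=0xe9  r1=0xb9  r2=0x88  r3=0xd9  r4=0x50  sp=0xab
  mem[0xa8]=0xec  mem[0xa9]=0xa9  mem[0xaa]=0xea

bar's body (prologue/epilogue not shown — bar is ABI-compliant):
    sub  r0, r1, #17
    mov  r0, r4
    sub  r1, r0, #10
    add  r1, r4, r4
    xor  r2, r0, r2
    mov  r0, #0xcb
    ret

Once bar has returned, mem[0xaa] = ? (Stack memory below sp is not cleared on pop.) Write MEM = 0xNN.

MEM = 0x88

prologue: push r2 → mem[0xaa]=0x88, sp=0xaa
body[0] sub  r0, r1, #17 → r0=0xa8
body[1] mov  r0, r4 → r0=0x50
body[2] sub  r1, r0, #10 → r1=0x46
body[3] add  r1, r4, r4 → r1=0xa0
body[4] xor  r2, r0, r2 → r2=0xd8
body[5] mov  r0, #0xcb → r0=0xcb
epilogue: pop r2=0x88, sp=0xab
prologue pushed ['r2'] at ['0xaa']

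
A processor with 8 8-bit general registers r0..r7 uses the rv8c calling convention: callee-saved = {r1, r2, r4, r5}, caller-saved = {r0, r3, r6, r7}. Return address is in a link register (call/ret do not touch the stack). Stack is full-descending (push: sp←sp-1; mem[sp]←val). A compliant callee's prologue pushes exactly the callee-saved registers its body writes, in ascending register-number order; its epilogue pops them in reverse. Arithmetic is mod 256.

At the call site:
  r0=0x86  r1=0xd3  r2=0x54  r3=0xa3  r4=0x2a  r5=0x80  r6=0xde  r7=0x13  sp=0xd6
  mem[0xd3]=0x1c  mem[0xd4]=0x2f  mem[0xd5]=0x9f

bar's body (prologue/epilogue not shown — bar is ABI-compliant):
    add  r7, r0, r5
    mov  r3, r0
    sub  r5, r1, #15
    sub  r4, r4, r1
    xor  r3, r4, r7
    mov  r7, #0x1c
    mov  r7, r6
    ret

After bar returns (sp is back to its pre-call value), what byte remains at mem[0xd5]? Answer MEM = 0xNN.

MEM = 0x2a

prologue: push r4 → mem[0xd5]=0x2a, sp=0xd5
prologue: push r5 → mem[0xd4]=0x80, sp=0xd4
body[0] add  r7, r0, r5 → r7=0x06
body[1] mov  r3, r0 → r3=0x86
body[2] sub  r5, r1, #15 → r5=0xc4
body[3] sub  r4, r4, r1 → r4=0x57
body[4] xor  r3, r4, r7 → r3=0x51
body[5] mov  r7, #0x1c → r7=0x1c
body[6] mov  r7, r6 → r7=0xde
epilogue: pop r5=0x80, sp=0xd5
epilogue: pop r4=0x2a, sp=0xd6
prologue pushed ['r4', 'r5'] at ['0xd5', '0xd4']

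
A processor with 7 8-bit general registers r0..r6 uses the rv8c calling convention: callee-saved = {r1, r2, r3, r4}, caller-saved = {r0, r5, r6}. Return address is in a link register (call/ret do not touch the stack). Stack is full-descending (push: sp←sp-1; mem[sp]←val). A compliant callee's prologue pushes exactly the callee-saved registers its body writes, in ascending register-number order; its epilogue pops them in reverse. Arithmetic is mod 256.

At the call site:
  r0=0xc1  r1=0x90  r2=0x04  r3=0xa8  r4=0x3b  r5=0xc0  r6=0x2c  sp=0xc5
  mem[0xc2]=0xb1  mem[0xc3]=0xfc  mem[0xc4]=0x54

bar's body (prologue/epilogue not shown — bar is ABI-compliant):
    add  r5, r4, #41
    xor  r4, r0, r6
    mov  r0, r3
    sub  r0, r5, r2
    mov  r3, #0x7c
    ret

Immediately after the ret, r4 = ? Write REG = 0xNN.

prologue: push r3 -> mem[0xc4]=0xa8, sp=0xc4
prologue: push r4 -> mem[0xc3]=0x3b, sp=0xc3
body[0] add  r5, r4, #41 -> r5=0x64
body[1] xor  r4, r0, r6 -> r4=0xed
body[2] mov  r0, r3 -> r0=0xa8
body[3] sub  r0, r5, r2 -> r0=0x60
body[4] mov  r3, #0x7c -> r3=0x7c
epilogue: pop r4=0x3b, sp=0xc4
epilogue: pop r3=0xa8, sp=0xc5
r4 is callee-saved -> restored

REG = 0x3b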